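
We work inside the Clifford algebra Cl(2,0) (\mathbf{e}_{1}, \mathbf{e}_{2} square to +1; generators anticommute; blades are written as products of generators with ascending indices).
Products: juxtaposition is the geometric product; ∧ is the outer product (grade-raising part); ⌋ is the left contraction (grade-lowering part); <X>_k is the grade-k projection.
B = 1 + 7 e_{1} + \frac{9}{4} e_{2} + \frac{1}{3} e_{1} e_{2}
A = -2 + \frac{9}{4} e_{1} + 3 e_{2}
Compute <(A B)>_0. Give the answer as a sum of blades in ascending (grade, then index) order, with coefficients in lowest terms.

step 1: \frac{41}{2} - \frac{51}{4} e_{1} - \frac{3}{4} e_{2} - \frac{797}{48} e_{1} e_{2}
step 2: \frac{41}{2}
Answer: \frac{41}{2}


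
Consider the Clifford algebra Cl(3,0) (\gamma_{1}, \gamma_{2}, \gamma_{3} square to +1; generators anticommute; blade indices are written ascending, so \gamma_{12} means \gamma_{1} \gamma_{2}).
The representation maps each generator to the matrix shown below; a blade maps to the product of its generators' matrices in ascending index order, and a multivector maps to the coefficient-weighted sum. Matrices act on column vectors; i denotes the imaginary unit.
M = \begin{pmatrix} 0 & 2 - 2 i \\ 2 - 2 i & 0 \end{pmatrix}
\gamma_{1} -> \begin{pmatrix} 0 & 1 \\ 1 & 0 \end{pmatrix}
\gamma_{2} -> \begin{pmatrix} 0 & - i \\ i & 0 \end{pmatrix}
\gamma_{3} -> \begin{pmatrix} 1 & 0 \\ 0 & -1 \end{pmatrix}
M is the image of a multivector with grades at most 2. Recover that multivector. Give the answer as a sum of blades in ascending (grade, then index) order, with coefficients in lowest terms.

Method: 1, rho(\gamma_{1}), rho(\gamma_{2}), rho(\gamma_{3}) form a trace-orthogonal basis of the 2x2 complex matrices (tr(X Y) = 2 if X = Y, else 0), so M = m0*1 + m1*rho(\gamma_{1}) + m2*rho(\gamma_{2}) + m3*rho(\gamma_{3}) with m0 = tr(M)/2 = 0, m1 = tr(M rho(\gamma_{1}))/2 = 2 - 2 i, m2 = tr(M rho(\gamma_{2}))/2 = 0, m3 = tr(M rho(\gamma_{3}))/2 = 0.
Multiplying table entries, the bivector images are rho(\gamma_{12}) = i*rho(\gamma_{3}), rho(\gamma_{13}) = -i*rho(\gamma_{2}), rho(\gamma_{23}) = i*rho(\gamma_{1}); with real blade coefficients the real parts of m0..m3 are the coefficients of 1, \gamma_{1}, \gamma_{2}, \gamma_{3} and the imaginary parts give the bivectors (\gamma_{23}: Im m1, \gamma_{13}: -Im m2, \gamma_{12}: Im m3).
Answer: 2 \gamma_{1} - 2 \gamma_{23}


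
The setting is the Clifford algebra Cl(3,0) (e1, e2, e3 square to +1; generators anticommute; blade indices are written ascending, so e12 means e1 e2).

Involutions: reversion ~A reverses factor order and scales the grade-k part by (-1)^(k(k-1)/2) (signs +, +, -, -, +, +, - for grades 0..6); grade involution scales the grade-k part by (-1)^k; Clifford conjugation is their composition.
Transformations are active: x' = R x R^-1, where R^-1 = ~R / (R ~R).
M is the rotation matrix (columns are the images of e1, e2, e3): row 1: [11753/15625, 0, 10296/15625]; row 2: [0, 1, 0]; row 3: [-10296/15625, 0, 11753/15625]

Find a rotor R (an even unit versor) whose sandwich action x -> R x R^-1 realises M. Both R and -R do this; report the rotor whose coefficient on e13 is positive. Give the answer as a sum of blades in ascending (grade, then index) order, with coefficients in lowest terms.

Method: write R = a + b12*e12 + b13*e13 + b23*e23 with a^2 + b12^2 + b13^2 + b23^2 = 1 (so R^-1 = ~R). Expanding the columns R e_j ~R gives tr M = 4a^2 - 1 and, from the antisymmetric part, M21 - M12 = -4a*b12, M13 - M31 = 4a*b13, M32 - M23 = -4a*b23.
Here tr M = 39131/15625, so a^2 = (1 + tr M)/4 = 13689/15625 and a = ±117/125. Taking a = 117/125: M21 - M12 = 0, M13 - M31 = 20592/15625, M32 - M23 = 0, giving b12 = 0, b13 = 44/125, b23 = 0, i.e. R = 117/125 + 44/125*e13.
Its e13 coefficient is already positive.
Answer: 117/125 + 44/125*e13. Note: both R and -R realise this M (trace 39131/15625); the covering map identifies them, and the e13-coefficient sign is the tie-breaker.


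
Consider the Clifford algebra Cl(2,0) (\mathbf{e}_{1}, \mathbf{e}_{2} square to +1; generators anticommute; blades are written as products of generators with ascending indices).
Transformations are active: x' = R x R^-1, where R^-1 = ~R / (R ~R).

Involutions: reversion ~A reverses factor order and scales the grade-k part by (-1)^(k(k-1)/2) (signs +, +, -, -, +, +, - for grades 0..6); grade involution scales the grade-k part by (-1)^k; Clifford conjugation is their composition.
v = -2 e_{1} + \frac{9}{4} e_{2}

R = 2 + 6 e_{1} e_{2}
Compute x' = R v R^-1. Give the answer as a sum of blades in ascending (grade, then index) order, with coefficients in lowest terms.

~R = 2 - 6 e_{1} e_{2}, and R ~R = 40, so R^-1 = ~R / (40).
R v = \frac{19}{2} e_{1} + \frac{33}{2} e_{2}
Answer: \frac{59}{20} e_{1} - \frac{3}{5} e_{2}


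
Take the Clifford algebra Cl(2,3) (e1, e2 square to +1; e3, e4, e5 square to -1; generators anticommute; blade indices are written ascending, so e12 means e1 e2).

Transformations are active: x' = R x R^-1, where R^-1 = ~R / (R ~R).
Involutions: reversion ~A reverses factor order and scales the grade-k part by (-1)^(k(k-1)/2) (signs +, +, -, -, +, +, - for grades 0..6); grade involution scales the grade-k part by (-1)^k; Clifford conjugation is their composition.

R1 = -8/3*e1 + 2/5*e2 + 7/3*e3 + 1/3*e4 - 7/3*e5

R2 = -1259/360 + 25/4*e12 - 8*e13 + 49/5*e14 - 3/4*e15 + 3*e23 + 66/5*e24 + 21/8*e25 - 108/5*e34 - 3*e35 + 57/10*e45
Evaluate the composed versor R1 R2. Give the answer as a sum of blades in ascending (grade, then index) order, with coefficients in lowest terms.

Distribute over the terms of R1 (each basis-blade product reordered to ascending indices, repeated generators contracted through their squares):
(-8/3*e1) R2 = 1259/135*e1 - 50/3*e2 + 64/3*e3 - 392/15*e4 + 2*e5 - 8*e123 - 176/5*e124 - 7*e125 + 288/5*e134 + 8*e135 - 76/5*e145
(2/5*e2) R2 = -5/2*e1 - 1259/900*e2 + 6/5*e3 + 132/25*e4 + 21/20*e5 + 16/5*e123 - 98/25*e124 + 3/10*e125 - 216/25*e234 - 6/5*e235 + 57/25*e245
(7/3*e3) R2 = -56/3*e1 + 7*e2 - 8813/1080*e3 + 252/5*e4 + 7*e5 + 175/12*e123 - 343/15*e134 + 7/4*e135 - 154/5*e234 - 49/8*e235 + 133/10*e345
(1/3*e4) R2 = 49/15*e1 + 22/5*e2 - 36/5*e3 - 1259/1080*e4 - 19/10*e5 + 25/12*e124 - 8/3*e134 + 1/4*e145 + e234 - 7/8*e245 + e345
(-7/3*e5) R2 = 7/4*e1 - 49/8*e2 + 7*e3 - 133/10*e4 + 8813/1080*e5 - 175/12*e125 + 56/3*e135 - 343/15*e145 - 7*e235 - 154/5*e245 + 252/5*e345
Summing the partial products and collecting blades:
Answer: -737/108*e1 - 23023/1800*e2 + 15307/1080*e3 + 81437/5400*e4 + 3523/216*e5 + 587/60*e123 - 11111/300*e124 - 1277/60*e125 + 481/15*e134 + 341/12*e135 - 2269/60*e145 - 961/25*e234 - 573/40*e235 - 5879/200*e245 + 647/10*e345


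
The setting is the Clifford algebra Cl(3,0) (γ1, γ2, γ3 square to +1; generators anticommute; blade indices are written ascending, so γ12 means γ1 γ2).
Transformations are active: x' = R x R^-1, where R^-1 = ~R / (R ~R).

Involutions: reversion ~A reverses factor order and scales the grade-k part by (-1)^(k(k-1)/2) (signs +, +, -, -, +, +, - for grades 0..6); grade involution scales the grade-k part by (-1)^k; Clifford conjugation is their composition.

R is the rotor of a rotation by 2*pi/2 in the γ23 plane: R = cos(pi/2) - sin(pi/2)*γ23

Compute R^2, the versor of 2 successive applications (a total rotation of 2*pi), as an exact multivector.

Half-angle bookkeeping: 2 applications in γ23 add up to rotor phase 2*pi/2 = pi, so R^2 = cos(pi) - sin(pi)*γ23.
cos(pi) = -1 and sin(pi) = 0, so R^2 = -1. The total rotation 2*pi is 1 full turn, so every vector returns to itself, yet the rotor is -1, on the OTHER sheet of the double cover (an odd number of 2*pi turns).
Answer: -1


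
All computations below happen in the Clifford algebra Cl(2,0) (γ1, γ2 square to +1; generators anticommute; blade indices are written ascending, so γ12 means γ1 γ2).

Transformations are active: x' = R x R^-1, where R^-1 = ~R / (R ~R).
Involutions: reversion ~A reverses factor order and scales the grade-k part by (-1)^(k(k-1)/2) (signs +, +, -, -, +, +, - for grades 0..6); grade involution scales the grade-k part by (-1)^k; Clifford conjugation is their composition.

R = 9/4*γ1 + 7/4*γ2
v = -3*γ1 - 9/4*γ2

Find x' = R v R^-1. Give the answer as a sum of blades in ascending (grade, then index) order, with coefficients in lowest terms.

~R = 9/4*γ1 + 7/4*γ2, and R ~R = 65/8, so R^-1 = ~R / (65/8).
R v = -171/16 + 3/16*γ12
Answer: -759/260*γ1 - 153/65*γ2


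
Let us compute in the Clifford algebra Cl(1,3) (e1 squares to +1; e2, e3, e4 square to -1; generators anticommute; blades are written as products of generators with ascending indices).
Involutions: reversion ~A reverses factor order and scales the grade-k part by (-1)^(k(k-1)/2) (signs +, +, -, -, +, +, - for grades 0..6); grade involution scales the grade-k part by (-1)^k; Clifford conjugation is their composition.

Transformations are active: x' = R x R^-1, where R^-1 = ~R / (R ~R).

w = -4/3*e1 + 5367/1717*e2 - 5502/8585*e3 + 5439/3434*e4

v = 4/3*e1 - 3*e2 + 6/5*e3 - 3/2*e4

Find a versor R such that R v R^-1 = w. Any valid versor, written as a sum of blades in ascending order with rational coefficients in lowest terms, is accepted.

R = v + w = 216/1717*e2 + 960/1717*e3 + 144/1717*e4 works: the equal norms (-9821/900) guarantee its sandwich swaps v into w.
Answer: 216/1717*e2 + 960/1717*e3 + 144/1717*e4


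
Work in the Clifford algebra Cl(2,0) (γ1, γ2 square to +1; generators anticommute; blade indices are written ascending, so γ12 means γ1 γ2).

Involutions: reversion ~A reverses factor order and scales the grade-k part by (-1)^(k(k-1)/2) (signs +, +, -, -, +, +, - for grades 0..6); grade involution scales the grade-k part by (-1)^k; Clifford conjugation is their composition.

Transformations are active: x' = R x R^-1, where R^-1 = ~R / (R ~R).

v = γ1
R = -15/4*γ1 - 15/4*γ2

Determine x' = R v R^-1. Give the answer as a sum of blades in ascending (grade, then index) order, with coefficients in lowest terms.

~R = -15/4*γ1 - 15/4*γ2, and R ~R = 225/8, so R^-1 = ~R / (225/8).
R v = -15/4 + 15/4*γ12
Answer: γ2


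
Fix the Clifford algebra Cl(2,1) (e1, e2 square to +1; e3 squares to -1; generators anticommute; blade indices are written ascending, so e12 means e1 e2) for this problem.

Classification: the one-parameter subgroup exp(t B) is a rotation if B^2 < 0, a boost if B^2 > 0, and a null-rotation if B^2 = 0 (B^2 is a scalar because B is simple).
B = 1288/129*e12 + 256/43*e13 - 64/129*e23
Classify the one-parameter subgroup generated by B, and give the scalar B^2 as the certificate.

B^2 term by term: the squares give (1288/129)^2*(e12)^2 + (256/43)^2*(e13)^2 + (-64/129)^2*(e23)^2 = 1658944/16641*(-1) + 65536/1849*(+1) + 4096/16641*(+1) = -64 (each basis 2-blade squares to minus the product of its generators' squares); cross terms between blades sharing an index anticommute and cancel. So B^2 = -64.
Answer: rotation, certificate B^2 = -64. No conjugation can change B^2 = -64; the sign gives the class.


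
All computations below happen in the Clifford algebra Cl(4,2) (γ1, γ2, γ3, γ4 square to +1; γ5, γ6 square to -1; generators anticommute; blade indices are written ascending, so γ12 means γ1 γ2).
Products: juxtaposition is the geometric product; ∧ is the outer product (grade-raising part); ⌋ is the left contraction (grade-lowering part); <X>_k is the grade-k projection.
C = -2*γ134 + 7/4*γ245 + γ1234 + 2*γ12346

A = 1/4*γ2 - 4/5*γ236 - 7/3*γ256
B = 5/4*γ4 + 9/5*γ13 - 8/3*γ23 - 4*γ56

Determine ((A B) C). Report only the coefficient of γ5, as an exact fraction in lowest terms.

step 1: -28/3*γ2 - 2/3*γ3 - 32/15*γ6 + 5/16*γ24 - 9/20*γ123 - 36/25*γ126 + 16/5*γ235 - γ256 + 56/9*γ356 + γ2346 - 35/12*γ2456 + 21/5*γ12356
step 2: -2*γ1 + 9/20*γ4 - 35/64*γ5 + 245/48*γ6 + 5/16*γ13 - 4/3*γ14 + γ16 + 9/10*γ24 + 68/25*γ34 - 119/15*γ45 - 17/20*γ46 + 5/8*γ123 - 2/3*γ124 + 2*γ126 + 28/3*γ134 + 35/6*γ135 + 5/8*γ136 - 16/5*γ145 + 36/25*γ346 - 7/4*γ356 - 21/5*γ456 - 72/5*γ1234 - 272/45*γ1245 - 4/3*γ1246 - 97/80*γ1345 + 141/20*γ1346 - 35/12*γ1356 + 1927/225*γ1456 + 7/6*γ2345 - 1802/225*γ2346 - 14/3*γ2456 - 32/15*γ12346 - 35/6*γ12356 + 56/9*γ12456 + γ13456 - 2*γ123456
Answer: -35/64


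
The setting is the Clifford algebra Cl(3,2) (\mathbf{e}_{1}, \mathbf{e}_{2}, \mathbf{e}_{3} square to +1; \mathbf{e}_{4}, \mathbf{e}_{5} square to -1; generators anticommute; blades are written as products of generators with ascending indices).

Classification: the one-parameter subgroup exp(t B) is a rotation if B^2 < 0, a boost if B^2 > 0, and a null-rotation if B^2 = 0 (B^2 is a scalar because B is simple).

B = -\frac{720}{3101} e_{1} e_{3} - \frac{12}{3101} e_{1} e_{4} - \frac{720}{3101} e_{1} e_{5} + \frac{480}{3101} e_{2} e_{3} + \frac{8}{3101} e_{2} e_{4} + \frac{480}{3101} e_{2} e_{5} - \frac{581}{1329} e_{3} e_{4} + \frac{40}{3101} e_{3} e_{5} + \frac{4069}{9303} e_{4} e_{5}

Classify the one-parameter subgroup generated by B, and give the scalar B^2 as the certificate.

B^2 term by term: the squares give (-\frac{720}{3101})^2*(e_{1} e_{3})^2 + (-\frac{12}{3101})^2*(e_{1} e_{4})^2 + (-\frac{720}{3101})^2*(e_{1} e_{5})^2 + (\frac{480}{3101})^2*(e_{2} e_{3})^2 + (\frac{8}{3101})^2*(e_{2} e_{4})^2 + (\frac{480}{3101})^2*(e_{2} e_{5})^2 + (-\frac{581}{1329})^2*(e_{3} e_{4})^2 + (\frac{40}{3101})^2*(e_{3} e_{5})^2 + (\frac{4069}{9303})^2*(e_{4} e_{5})^2 = \frac{518400}{9616201}*(-1) + \frac{144}{9616201}*(+1) + \frac{518400}{9616201}*(+1) + \frac{230400}{9616201}*(-1) + \frac{64}{9616201}*(+1) + \frac{230400}{9616201}*(+1) + \frac{337561}{1766241}*(+1) + \frac{1600}{9616201}*(+1) + \frac{16556761}{86545809}*(-1) = 0 (each basis 2-blade squares to minus the product of its generators' squares); cross terms between blades sharing an index anticommute and cancel; the commuting (index-disjoint) pairs give grade-4 terms 2*c*c'*(blade product), which cancel blade by blade — e_{1} e_{2} e_{3} e_{4}: \frac{11520}{9616201} - \frac{11520}{9616201} = 0; e_{1} e_{2} e_{3} e_{5}: \frac{691200}{9616201} - \frac{691200}{9616201} = 0; e_{1} e_{2} e_{4} e_{5}: \frac{11520}{9616201} - \frac{11520}{9616201} = 0; e_{1} e_{3} e_{4} e_{5}: -\frac{1953120}{9616201} + \frac{960}{9616201} + \frac{39840}{196249} = 0; e_{2} e_{3} e_{4} e_{5}: \frac{1302080}{9616201} - \frac{640}{9616201} - \frac{26560}{196249} = 0 — confirming B is simple. So B^2 = 0.
Answer: null-rotation, certificate B^2 = 0. Key observation: B^2 = 0 is a conjugation invariant, so its sign decides the class regardless of the surface form of B.


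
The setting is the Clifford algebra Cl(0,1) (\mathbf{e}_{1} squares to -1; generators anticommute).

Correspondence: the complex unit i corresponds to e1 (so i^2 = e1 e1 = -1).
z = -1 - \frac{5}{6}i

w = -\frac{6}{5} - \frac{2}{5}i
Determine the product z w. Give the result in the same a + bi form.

In blades: z = -1 - \frac{5}{6} e_{1}, w = -\frac{6}{5} - \frac{2}{5} e_{1}.
Distribute z over w term by term (generator squares from the signature, products reordered to ascending indices): (-1)*w = \frac{6}{5} + \frac{2}{5} e_{1}; (-\frac{5}{6} e_{1})*w = -\frac{1}{3} + e_{1}.
Sum: \frac{13}{15} + \frac{7}{5} e_{1}; translating back through the correspondence:
Answer: \frac{13}{15} + \frac{7}{5}i


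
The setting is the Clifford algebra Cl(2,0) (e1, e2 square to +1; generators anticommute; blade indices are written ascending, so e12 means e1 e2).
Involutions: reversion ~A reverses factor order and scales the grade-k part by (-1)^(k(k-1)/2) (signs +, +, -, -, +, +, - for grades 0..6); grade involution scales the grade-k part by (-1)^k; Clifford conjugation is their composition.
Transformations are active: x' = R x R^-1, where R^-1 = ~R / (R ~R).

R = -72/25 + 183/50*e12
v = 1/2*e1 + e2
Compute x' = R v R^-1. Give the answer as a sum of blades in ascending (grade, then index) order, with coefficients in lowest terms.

~R = -72/25 - 183/50*e12, and R ~R = 2169/100, so R^-1 = ~R / (2169/100).
R v = 111/50*e1 - 471/100*e2
Answer: -13129/12050*e1 + 1511/6025*e2


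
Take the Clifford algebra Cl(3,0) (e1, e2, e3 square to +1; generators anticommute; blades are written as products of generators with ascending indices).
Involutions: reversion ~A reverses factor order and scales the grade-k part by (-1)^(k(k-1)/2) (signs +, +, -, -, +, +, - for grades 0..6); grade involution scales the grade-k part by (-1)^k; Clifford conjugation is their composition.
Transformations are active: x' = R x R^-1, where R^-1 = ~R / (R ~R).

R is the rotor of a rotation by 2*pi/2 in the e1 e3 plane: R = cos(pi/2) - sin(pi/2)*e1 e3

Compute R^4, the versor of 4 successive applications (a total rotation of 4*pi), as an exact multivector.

Half-angle bookkeeping: 4 applications in e1 e3 add up to rotor phase 4*pi/2 = 2*pi, so R^4 = cos(2*pi) - sin(2*pi)*e1 e3.
cos(2*pi) = 1 and sin(2*pi) = 0, so R^4 = 1. The total rotation 4*pi is 2 full turns, so every vector returns to itself, yet the rotor is +1, back on the identity sheet (an even number of 2*pi turns).
Answer: 1


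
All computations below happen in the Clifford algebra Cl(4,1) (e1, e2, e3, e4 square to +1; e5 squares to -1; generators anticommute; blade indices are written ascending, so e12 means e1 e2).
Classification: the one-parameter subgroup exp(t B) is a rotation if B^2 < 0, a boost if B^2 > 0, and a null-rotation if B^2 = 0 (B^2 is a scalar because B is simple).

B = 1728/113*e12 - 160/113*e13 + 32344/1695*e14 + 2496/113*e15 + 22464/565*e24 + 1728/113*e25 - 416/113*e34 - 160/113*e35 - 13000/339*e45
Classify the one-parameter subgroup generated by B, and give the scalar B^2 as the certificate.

B^2 term by term: the squares give (1728/113)^2*(e12)^2 + (-160/113)^2*(e13)^2 + (32344/1695)^2*(e14)^2 + (2496/113)^2*(e15)^2 + (22464/565)^2*(e24)^2 + (1728/113)^2*(e25)^2 + (-416/113)^2*(e34)^2 + (-160/113)^2*(e35)^2 + (-13000/339)^2*(e45)^2 = 2985984/12769*(-1) + 25600/12769*(-1) + 1046134336/2873025*(-1) + 6230016/12769*(+1) + 504631296/319225*(-1) + 2985984/12769*(+1) + 173056/12769*(-1) + 25600/12769*(+1) + 169000000/114921*(+1) = 0 (each basis 2-blade squares to minus the product of its generators' squares); cross terms between blades sharing an index anticommute and cancel; the commuting (index-disjoint) pairs give grade-4 terms 2*c*c'*(blade product), which cancel blade by blade — e1234: -1437696/12769 + 1437696/12769 = 0; e1235: -552960/12769 + 552960/12769 = 0; e1245: -14976000/12769 - 37260288/63845 + 112140288/63845 = 0; e1345: 4160000/38307 + 2070016/38307 - 2076672/12769 = 0; e2345: 1437696/12769 - 1437696/12769 = 0 — confirming B is simple. So B^2 = 0.
Answer: null-rotation, certificate B^2 = 0. The scalar 0 is the complete invariant here: its sign names the subgroup type.


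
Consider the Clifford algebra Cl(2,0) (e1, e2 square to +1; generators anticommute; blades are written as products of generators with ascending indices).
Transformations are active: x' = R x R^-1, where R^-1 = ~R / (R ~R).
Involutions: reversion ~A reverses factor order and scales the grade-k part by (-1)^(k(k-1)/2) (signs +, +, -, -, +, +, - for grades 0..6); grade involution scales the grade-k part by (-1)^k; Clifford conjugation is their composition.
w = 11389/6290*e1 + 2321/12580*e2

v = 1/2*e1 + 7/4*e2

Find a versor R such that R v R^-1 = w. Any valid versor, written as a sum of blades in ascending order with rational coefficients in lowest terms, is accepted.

Equal squares first: v^2 = w^2 = 53/16. Then v + w = 7267/3145*e1 + 6084/3145*e2 is a versor taking v to w, provided it is invertible.
Answer: 7267/3145*e1 + 6084/3145*e2


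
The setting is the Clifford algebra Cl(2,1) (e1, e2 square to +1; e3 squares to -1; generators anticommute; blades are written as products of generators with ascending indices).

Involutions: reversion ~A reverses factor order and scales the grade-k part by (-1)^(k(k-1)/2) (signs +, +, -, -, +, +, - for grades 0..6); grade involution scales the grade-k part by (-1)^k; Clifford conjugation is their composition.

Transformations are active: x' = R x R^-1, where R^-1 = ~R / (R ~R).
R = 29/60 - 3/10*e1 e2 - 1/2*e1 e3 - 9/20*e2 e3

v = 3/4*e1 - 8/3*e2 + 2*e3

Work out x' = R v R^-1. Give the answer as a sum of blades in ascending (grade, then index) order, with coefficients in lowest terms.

~R = 29/60 + 3/10*e1 e2 + 1/2*e1 e3 + 9/20*e2 e3, and R ~R = -29/225, so R^-1 = ~R / (-29/225).
R v = 173/80*e1 - 59/360*e2 + 17/120*e3 - 109/48*e1 e2 e3
Answer: -129/116*e1 - 9551/696*e2 - 3163/232*e3


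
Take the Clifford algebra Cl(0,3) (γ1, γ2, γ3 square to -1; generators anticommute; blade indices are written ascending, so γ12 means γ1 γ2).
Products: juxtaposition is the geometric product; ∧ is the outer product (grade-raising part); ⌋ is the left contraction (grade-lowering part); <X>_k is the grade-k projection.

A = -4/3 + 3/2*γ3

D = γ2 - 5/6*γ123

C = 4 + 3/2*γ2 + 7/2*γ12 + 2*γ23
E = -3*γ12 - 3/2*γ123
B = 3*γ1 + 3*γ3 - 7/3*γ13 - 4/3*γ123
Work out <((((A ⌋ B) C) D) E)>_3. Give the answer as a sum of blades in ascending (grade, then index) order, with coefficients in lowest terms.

step 1: -9/2 - 15/2*γ1 - 4*γ3 + 2*γ12 + 28/9*γ13 + 16/9*γ123
step 2: -25 - 329/9*γ1 + 23/2*γ2 - 200/9*γ3 - 115/9*γ12 + 100/9*γ13 - 125/9*γ23 - 239/9*γ123
step 3: 287/27 + 65/54*γ1 - 925/27*γ2 - 1325/54*γ3 - 1487/27*γ12 - 1301/36*γ13 - 445/54*γ23 + 175/18*γ123
step 4: -6473/36 + 1085/12*γ1 + 4163/72*γ2 - 481/9*γ3 - 2473/36*γ12 + 685/9*γ13 - 1919/18*γ23 + 173/3*γ123
step 5: 173/3*γ123
Answer: 173/3*γ123


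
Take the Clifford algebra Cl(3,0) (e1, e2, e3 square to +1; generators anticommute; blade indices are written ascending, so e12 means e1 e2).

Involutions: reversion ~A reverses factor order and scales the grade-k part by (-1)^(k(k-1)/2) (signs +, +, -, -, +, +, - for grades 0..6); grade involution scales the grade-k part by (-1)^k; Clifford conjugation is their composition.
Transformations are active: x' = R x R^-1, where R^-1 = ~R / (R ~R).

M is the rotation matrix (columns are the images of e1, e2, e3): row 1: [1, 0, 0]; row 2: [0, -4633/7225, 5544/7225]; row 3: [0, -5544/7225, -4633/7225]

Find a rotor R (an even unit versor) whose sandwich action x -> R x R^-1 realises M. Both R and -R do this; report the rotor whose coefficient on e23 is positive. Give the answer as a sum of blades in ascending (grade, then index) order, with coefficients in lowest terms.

Method: write R = a + b12*e12 + b13*e13 + b23*e23 with a^2 + b12^2 + b13^2 + b23^2 = 1 (so R^-1 = ~R). Expanding the columns R e_j ~R gives tr M = 4a^2 - 1 and, from the antisymmetric part, M21 - M12 = -4a*b12, M13 - M31 = 4a*b13, M32 - M23 = -4a*b23.
Here tr M = -2041/7225, so a^2 = (1 + tr M)/4 = 1296/7225 and a = ±36/85. Taking a = 36/85: M21 - M12 = 0, M13 - M31 = 0, M32 - M23 = -11088/7225, giving b12 = 0, b13 = 0, b23 = 77/85, i.e. R = 36/85 + 77/85*e23.
Its e23 coefficient is already positive.
Answer: 36/85 + 77/85*e23. Recall the cover is two-to-one: with M of trace -2041/7225, both preimages act alike, and the stated e23 sign chooses the sheet.


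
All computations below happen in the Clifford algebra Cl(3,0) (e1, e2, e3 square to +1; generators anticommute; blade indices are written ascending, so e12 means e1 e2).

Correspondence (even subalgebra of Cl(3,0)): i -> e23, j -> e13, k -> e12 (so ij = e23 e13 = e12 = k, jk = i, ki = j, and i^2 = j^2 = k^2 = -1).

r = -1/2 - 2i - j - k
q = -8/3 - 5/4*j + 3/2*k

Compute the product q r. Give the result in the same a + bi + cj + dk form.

In blades: q = -8/3 + 3/2*e12 - 5/4*e13, r = -1/2 - e12 - e13 - 2*e23.
Distribute q over r term by term (generator squares from the signature, products reordered to ascending indices): (-8/3)*r = 4/3 + 8/3*e12 + 8/3*e13 + 16/3*e23; (3/2*e12)*r = 3/2 - 3/4*e12 - 3*e13 + 3/2*e23; (-5/4*e13)*r = -5/4 - 5/2*e12 + 5/8*e13 + 5/4*e23.
Sum: 19/12 - 7/12*e12 + 7/24*e13 + 97/12*e23; translating back through the correspondence:
Answer: 19/12 + 97/12*i + 7/24*j - 7/12*k


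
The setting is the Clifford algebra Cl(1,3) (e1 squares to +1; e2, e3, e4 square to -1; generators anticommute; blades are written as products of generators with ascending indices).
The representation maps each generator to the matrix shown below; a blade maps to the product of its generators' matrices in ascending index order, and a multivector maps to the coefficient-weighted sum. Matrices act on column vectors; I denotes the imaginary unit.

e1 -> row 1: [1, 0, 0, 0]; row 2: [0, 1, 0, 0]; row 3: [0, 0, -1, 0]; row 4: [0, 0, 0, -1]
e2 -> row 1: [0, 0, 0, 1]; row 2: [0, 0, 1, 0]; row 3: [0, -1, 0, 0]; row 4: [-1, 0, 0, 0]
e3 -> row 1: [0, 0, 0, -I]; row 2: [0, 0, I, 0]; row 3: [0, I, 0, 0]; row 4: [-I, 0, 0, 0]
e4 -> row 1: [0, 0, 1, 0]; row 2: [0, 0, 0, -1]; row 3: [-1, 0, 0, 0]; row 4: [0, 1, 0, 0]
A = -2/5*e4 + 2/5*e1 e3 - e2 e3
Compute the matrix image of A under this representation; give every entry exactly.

Bivector images (products of the table entries): rho(e1 e3) = rho(e1)rho(e3) = row 1: [0, 0, 0, -I]; row 2: [0, 0, I, 0]; row 3: [0, -I, 0, 0]; row 4: [I, 0, 0, 0]; rho(e2 e3) = rho(e2)rho(e3) = row 1: [-I, 0, 0, 0]; row 2: [0, I, 0, 0]; row 3: [0, 0, -I, 0]; row 4: [0, 0, 0, I].
M = (-2/5)*rho(e4) + (2/5)*rho(e1 e3) + (-1)*rho(e2 e3), summed entrywise:
Answer: row 1: [I, 0, -2/5, -2*I/5]; row 2: [0, -I, 2*I/5, 2/5]; row 3: [2/5, -2*I/5, I, 0]; row 4: [2*I/5, -2/5, 0, -I]


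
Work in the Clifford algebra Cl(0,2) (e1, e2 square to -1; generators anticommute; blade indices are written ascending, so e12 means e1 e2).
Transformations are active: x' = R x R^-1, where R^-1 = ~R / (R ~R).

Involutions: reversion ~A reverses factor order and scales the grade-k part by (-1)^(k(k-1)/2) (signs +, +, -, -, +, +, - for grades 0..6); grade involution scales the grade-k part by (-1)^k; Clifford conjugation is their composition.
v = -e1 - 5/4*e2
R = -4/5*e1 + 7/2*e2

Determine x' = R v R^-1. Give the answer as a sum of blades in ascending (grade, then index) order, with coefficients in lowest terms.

~R = -4/5*e1 + 7/2*e2, and R ~R = -1289/100, so R^-1 = ~R / (-1289/100).
R v = 143/40 + 9/2*e12
Answer: 1861/1289*e1 - 3565/5156*e2


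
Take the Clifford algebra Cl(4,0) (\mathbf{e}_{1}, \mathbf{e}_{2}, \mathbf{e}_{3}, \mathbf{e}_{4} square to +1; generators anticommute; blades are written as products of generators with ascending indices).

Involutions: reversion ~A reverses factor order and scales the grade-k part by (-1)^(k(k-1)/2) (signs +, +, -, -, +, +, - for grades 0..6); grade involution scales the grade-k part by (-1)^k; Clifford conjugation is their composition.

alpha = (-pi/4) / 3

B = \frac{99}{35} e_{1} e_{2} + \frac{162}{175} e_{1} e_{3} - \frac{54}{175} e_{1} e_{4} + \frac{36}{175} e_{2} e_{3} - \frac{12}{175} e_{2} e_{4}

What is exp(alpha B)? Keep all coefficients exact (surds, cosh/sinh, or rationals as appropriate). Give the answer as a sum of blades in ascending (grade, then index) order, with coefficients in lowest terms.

B^2 term by term: the squares give (\frac{99}{35})^2*(e_{1} e_{2})^2 + (\frac{162}{175})^2*(e_{1} e_{3})^2 + (-\frac{54}{175})^2*(e_{1} e_{4})^2 + (\frac{36}{175})^2*(e_{2} e_{3})^2 + (-\frac{12}{175})^2*(e_{2} e_{4})^2 = \frac{9801}{1225}*(-1) + \frac{26244}{30625}*(-1) + \frac{2916}{30625}*(-1) + \frac{1296}{30625}*(-1) + \frac{144}{30625}*(-1) = -9 (each basis 2-blade squares to minus the product of its generators' squares); cross terms between blades sharing an index anticommute and cancel; the commuting (index-disjoint) pairs give grade-4 terms 2*c*c'*(blade product), which cancel blade by blade — e_{1} e_{2} e_{3} e_{4}: \frac{3888}{30625} - \frac{3888}{30625} = 0 — confirming B is simple. So B^2 = -9.
B^2 = -9 — a negative square means the series sums to a rotation: l = 3, alpha*l = - \frac{\pi}{4}, so exp(alpha B) = cos(- \frac{\pi}{4}) + (sin(- \frac{\pi}{4})/3)*B = \frac{\sqrt{2}}{2} + (- \frac{\sqrt{2}}{6})*B.
Answer: \frac{\sqrt{2}}{2} - \frac{33 \sqrt{2}}{70} e_{1} e_{2} - \frac{27 \sqrt{2}}{175} e_{1} e_{3} + \frac{9 \sqrt{2}}{175} e_{1} e_{4} - \frac{6 \sqrt{2}}{175} e_{2} e_{3} + \frac{2 \sqrt{2}}{175} e_{2} e_{4}


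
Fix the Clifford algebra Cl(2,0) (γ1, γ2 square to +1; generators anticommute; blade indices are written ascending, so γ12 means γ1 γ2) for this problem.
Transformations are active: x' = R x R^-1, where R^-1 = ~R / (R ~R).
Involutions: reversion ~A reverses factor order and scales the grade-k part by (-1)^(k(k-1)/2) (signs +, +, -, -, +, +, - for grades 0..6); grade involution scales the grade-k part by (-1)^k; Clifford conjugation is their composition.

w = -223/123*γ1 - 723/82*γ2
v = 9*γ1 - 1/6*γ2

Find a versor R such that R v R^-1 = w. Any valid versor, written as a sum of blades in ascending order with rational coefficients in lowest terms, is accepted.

The midline construction: v and w both square to 2917/36, so reflecting in their sum 884/123*γ1 - 1105/123*γ2 exchanges them.
Answer: 884/123*γ1 - 1105/123*γ2


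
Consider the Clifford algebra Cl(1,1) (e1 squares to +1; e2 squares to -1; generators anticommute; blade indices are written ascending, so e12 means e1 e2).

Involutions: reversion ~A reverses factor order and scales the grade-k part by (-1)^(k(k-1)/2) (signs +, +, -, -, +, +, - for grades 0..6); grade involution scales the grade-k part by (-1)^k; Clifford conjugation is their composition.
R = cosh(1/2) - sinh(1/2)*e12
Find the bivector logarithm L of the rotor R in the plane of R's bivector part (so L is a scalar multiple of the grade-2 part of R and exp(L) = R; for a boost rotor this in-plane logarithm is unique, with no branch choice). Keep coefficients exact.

The scalar part of R is cosh(1/2), giving the rapidity magnitude (cosh is even); the bivector part supplies orientation, its quotient by sinh of the rapidity is the plane, and L = rapidity * plane — unique in that plane, since flipping both signs leaves L unchanged.
Concretely: cosh(rapidity) = cosh(1/2) gives rapidity = ±1/2, and since rapidity/sinh(rapidity) is even the sign is immaterial: L = (rapidity/sinh(rapidity)) * <R>_2 = (1/(2*sinh(1/2))) * <R>_2.
Answer: -1/2*e12


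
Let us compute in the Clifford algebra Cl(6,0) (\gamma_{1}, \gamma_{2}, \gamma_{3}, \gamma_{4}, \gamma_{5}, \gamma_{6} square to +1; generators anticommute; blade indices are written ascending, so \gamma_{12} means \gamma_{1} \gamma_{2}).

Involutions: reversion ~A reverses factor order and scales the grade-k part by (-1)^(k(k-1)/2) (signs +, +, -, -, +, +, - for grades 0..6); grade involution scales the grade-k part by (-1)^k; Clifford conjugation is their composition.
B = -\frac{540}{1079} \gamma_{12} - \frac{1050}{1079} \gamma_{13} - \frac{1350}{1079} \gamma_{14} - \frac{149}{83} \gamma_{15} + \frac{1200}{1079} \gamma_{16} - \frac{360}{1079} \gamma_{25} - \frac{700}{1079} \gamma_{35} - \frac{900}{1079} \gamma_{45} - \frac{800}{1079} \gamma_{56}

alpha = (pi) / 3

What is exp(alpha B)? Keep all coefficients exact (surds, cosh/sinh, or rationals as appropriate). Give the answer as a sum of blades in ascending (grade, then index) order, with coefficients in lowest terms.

B^2 term by term: the squares give (-\frac{540}{1079})^2*(\gamma_{12})^2 + (-\frac{1050}{1079})^2*(\gamma_{13})^2 + (-\frac{1350}{1079})^2*(\gamma_{14})^2 + (-\frac{149}{83})^2*(\gamma_{15})^2 + (\frac{1200}{1079})^2*(\gamma_{16})^2 + (-\frac{360}{1079})^2*(\gamma_{25})^2 + (-\frac{700}{1079})^2*(\gamma_{35})^2 + (-\frac{900}{1079})^2*(\gamma_{45})^2 + (-\frac{800}{1079})^2*(\gamma_{56})^2 = \frac{291600}{1164241}*(-1) + \frac{1102500}{1164241}*(-1) + \frac{1822500}{1164241}*(-1) + \frac{22201}{6889}*(-1) + \frac{1440000}{1164241}*(-1) + \frac{129600}{1164241}*(-1) + \frac{490000}{1164241}*(-1) + \frac{810000}{1164241}*(-1) + \frac{640000}{1164241}*(-1) = -9 (each basis 2-blade squares to minus the product of its generators' squares); cross terms between blades sharing an index anticommute and cancel; the commuting (index-disjoint) pairs give grade-4 terms 2*c*c'*(blade product), which cancel blade by blade — \gamma_{1235}: \frac{756000}{1164241} - \frac{756000}{1164241} = 0; \gamma_{1245}: \frac{972000}{1164241} - \frac{972000}{1164241} = 0; \gamma_{1256}: \frac{864000}{1164241} - \frac{864000}{1164241} = 0; \gamma_{1345}: \frac{1890000}{1164241} - \frac{1890000}{1164241} = 0; \gamma_{1356}: \frac{1680000}{1164241} - \frac{1680000}{1164241} = 0; \gamma_{1456}: \frac{2160000}{1164241} - \frac{2160000}{1164241} = 0 — confirming B is simple. So B^2 = -9.
B^2 = -9 — B^2 < 0, so the exponential closes trigonometrically: l = 3, alpha*l = \pi, so exp(alpha B) = cos(\pi) + (sin(\pi)/3)*B = -1 + (0)*B.
Answer: -1


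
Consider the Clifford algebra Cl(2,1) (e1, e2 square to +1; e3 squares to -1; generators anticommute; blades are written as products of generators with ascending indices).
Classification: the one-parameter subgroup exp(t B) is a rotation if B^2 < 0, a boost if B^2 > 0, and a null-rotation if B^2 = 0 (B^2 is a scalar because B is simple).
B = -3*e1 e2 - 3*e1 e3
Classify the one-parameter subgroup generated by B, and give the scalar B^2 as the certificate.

B^2 term by term: the squares give (-3)^2*(e1 e2)^2 + (-3)^2*(e1 e3)^2 = 9*(-1) + 9*(+1) = 0 (each basis 2-blade squares to minus the product of its generators' squares); cross terms between blades sharing an index anticommute and cancel. So B^2 = 0.
Answer: null-rotation, certificate B^2 = 0. Check the certificate: B^2 = 0, and that sign is decisive whatever form B takes.


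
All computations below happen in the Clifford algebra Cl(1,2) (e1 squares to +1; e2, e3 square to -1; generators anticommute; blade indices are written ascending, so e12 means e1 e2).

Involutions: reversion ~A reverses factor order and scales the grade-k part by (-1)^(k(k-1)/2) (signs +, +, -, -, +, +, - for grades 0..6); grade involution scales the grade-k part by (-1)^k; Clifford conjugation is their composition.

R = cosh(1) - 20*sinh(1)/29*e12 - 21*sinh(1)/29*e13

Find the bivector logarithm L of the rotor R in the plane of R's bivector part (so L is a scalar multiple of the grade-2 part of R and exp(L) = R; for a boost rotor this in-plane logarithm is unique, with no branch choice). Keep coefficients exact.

The scalar part of R is cosh(1), so cosh pins the rapidity up to sign — the sign comes from the bivector part; dividing that part by sinh of the rapidity yields the plane, and the in-plane L = rapidity * plane is unique because the two sign choices cancel.
Concretely: cosh(rapidity) = cosh(1) gives rapidity = ±1, and since rapidity/sinh(rapidity) is even the sign is immaterial: L = (rapidity/sinh(rapidity)) * <R>_2 = (1/sinh(1)) * <R>_2.
Answer: -20/29*e12 - 21/29*e13


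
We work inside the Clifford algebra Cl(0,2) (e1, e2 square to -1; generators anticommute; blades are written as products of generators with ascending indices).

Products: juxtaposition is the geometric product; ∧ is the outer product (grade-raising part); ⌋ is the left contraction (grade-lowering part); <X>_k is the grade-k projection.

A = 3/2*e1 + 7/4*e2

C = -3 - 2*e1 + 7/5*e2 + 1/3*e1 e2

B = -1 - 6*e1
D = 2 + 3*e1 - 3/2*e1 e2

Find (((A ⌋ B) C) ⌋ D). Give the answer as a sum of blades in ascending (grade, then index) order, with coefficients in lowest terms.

step 1: 9
step 2: -27 - 18*e1 + 63/5*e2 + 3*e1 e2
step 3: 9/2 - 999/10*e1 - 27*e2 + 81/2*e1 e2
Answer: 9/2 - 999/10*e1 - 27*e2 + 81/2*e1 e2


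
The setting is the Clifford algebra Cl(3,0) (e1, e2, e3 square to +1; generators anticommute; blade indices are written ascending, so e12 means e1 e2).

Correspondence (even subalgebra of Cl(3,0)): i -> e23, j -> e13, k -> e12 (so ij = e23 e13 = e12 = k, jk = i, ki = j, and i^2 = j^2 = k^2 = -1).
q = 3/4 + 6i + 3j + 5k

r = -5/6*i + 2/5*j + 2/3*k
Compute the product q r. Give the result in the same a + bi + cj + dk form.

In blades: q = 3/4 + 5*e12 + 3*e13 + 6*e23, r = 2/3*e12 + 2/5*e13 - 5/6*e23.
Distribute q over r term by term (generator squares from the signature, products reordered to ascending indices): (3/4)*r = 1/2*e12 + 3/10*e13 - 5/8*e23; (5*e12)*r = -10/3 - 25/6*e13 - 2*e23; (3*e13)*r = -6/5 + 5/2*e12 + 2*e23; (6*e23)*r = 5 + 12/5*e12 - 4*e13.
Sum: 7/15 + 27/5*e12 - 118/15*e13 - 5/8*e23; translating back through the correspondence:
Answer: 7/15 - 5/8*i - 118/15*j + 27/5*k


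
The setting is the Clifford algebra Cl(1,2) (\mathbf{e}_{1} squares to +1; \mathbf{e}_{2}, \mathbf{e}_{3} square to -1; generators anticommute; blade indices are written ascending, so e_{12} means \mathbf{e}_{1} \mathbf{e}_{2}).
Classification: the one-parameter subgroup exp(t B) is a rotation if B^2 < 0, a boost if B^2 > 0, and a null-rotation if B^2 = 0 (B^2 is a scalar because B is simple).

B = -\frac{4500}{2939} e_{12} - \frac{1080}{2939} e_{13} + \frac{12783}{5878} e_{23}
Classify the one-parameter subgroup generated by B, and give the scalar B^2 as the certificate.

B^2 term by term: the squares give (-\frac{4500}{2939})^2*(e_{12})^2 + (-\frac{1080}{2939})^2*(e_{13})^2 + (\frac{12783}{5878})^2*(e_{23})^2 = \frac{20250000}{8637721}*(+1) + \frac{1166400}{8637721}*(+1) + \frac{163405089}{34550884}*(-1) = -\frac{9}{4} (each basis 2-blade squares to minus the product of its generators' squares); cross terms between blades sharing an index anticommute and cancel. So B^2 = -\frac{9}{4}.
Answer: rotation, certificate B^2 = -\frac{9}{4}. B^2 = -\frac{9}{4} is basis-independent, so its sign is the whole story.


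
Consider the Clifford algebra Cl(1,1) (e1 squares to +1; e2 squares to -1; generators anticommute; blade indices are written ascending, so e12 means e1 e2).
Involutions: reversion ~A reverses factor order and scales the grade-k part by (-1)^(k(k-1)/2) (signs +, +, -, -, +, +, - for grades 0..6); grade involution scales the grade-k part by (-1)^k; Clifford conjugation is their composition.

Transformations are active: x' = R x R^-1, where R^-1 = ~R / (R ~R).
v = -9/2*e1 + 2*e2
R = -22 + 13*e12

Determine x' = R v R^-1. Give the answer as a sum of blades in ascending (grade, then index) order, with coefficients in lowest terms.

~R = -22 - 13*e12, and R ~R = 315, so R^-1 = ~R / (315).
R v = 73*e1 + 29/2*e2
Answer: -3589/630*e1 - 1268/315*e2


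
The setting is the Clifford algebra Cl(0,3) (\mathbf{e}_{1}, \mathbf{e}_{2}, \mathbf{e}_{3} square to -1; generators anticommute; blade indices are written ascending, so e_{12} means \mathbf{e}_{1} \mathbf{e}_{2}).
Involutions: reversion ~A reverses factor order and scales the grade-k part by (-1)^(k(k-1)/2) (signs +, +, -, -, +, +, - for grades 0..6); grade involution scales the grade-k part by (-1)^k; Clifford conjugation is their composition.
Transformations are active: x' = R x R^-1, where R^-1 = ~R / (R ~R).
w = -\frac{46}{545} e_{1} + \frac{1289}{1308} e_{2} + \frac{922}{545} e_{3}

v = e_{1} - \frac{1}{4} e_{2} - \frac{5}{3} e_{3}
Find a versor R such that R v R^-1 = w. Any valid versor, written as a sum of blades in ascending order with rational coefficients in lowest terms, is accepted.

Construction: equal norms (both -\frac{553}{144}) license R = v + w = \frac{499}{545} e_{1} + \frac{481}{654} e_{2} + \frac{41}{1635} e_{3} — nothing changes along that direction, while (v - w)/2 changes sign, so v maps onto w.
Answer: \frac{499}{545} e_{1} + \frac{481}{654} e_{2} + \frac{41}{1635} e_{3}


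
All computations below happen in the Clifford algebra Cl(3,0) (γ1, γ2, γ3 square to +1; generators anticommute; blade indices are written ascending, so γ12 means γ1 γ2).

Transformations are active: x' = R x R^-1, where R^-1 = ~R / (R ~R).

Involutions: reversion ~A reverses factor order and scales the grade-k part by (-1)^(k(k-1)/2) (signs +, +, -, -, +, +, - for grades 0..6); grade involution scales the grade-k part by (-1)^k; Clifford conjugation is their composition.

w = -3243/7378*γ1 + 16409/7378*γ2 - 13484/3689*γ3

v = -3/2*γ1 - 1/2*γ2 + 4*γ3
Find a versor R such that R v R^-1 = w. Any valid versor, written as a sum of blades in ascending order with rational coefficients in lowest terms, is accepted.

A norm check does it: q(v) = q(w) = 37/2, hence R = v + w = -7155/3689*γ1 + 6360/3689*γ2 + 1272/3689*γ3 realises the map — parallel part kept, (v - w)/2 negated, v carried to w.
Answer: -7155/3689*γ1 + 6360/3689*γ2 + 1272/3689*γ3


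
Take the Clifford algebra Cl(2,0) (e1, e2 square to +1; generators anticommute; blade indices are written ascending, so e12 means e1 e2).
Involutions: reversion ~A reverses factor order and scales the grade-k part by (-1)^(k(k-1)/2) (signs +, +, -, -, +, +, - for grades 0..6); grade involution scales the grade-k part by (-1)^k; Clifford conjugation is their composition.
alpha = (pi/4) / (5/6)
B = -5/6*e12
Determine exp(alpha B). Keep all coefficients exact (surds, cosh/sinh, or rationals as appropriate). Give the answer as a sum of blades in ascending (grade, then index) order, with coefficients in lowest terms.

B^2 = (-5/6)^2*(e12)^2 = 25/36*(-1) = -25/36 (a basis 2-blade squares to minus the product of its generators' squares).
B^2 = -25/36 — circular case — the even/odd split gives cos and sin: l = 5/6, alpha*l = pi/4, so exp(alpha B) = cos(pi/4) + (sin(pi/4)/(5/6))*B = sqrt(2)/2 + (3*sqrt(2)/5)*B.
Answer: sqrt(2)/2 - sqrt(2)/2*e12
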